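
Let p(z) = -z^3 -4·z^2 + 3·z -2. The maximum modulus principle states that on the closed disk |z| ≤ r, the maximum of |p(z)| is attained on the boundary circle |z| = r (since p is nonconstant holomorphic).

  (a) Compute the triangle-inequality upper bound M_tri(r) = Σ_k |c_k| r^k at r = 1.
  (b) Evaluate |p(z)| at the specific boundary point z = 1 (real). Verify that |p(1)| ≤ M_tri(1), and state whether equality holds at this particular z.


Coefficients: c_0 = -2, c_1 = 3, c_2 = -4, c_3 = -1. Radius r = 1.
Part (a). Triangle bound: M_tri(r) = Σ_k |c_k| r^k
  = |-2|·1^0 + |3|·1^1 + |-4|·1^2 + |-1|·1^3
  = 2 + 3 + 4 + 1 = 10.
This bounds M(r) := max_{|z|=r} |p(z)| from above; equality holds iff all terms c_k z^k can be made to align in phase at a single z on |z|=r.
Part (b). At z = 1 (real, on the circle |z| = r):
  p(1) = (-2)·1^0 + (3)·1^1 + (-4)·1^2 + (-1)·1^3 = -4.
  |p(1)| = 4.
Check: |p(1)| = 4 ≤ 10 = M_tri(1). ✓ Equality does not hold at z = 1 (the coefficients have mixed signs, so the terms do not all align in phase there).

M_tri(1) = 10; |p(1)| = 4; equality at z=1: no.


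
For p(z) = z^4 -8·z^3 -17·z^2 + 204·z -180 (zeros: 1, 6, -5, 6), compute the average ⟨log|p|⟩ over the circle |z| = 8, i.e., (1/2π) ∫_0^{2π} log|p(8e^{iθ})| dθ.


Zeros: -5, 1, 6, 6; r = 8.
Inside |z| < r: -5, 1, 6, 6. Outside (|z| ≥ r): ∅.
p(0) = -180, so log|p(0)| = log(180) = 5.1930.
Apply Jensen: I(r) = log|p(0)| + Σ_k log(r/|z_k|), summed over zeros inside |z| < r.
  log(r/|z_k|) for z_k = 1: log(8/1) = 2.0794
  log(r/|z_k|) for z_k = 6: log(8/6) = 0.2877
  log(r/|z_k|) for z_k = -5: log(8/5) = 0.4700
  log(r/|z_k|) for z_k = 6: log(8/6) = 0.2877
Sum over inside zeros: 3.1248.
I(r) = log|p(0)| + (inside sum) = 5.1930 + 3.1248 = 8.3178.
Closed form (all zeros inside, monic): I(r) = n·log(r) = 4·log(8) = 8.3178. ✓

I(r) ≈ 8.3178.


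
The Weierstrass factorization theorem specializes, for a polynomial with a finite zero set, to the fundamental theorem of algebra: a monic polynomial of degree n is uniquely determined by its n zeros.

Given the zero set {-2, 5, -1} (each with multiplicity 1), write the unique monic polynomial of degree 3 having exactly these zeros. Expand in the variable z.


The polynomial is p(z) = ∏_{α ∈ S} (z − α), where S = {-2, 5, -1}.
Expanding the product yields: p(z) = z^3 -2·z^2 -13·z -10.
The resulting polynomial has degree 3 and real coefficients as required.

p(z) = z^3 -2·z^2 -13·z -10.


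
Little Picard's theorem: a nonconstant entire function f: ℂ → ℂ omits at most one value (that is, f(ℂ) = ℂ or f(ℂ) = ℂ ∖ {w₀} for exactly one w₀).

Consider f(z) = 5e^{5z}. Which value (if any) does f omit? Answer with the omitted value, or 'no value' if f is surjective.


Little Picard bounds the complement of f(ℂ) to at most one point.
e^{5z} is never zero on ℂ, so 5·e^{5z} takes every value in ℂ ∖ {0}. Adding 0 shifts the range to ℂ ∖ {0}. Thus f omits exactly the value 0.

Omitted value: 0.


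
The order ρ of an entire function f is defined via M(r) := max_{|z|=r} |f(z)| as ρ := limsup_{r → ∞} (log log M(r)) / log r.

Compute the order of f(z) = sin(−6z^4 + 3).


Write sin(w) = (e^{iw} ± e^{−iw})/(2 or 2i), so |sin(w)| ≤ e^{|w|}. With w = −6z^4 + 3, |w| ≤ 6r^4 + 3 on |z|=r, giving M(r) ≤ e^{6r^4 + 3} and ρ ≤ 4. For the lower bound, choose z on |z|=r with -6z^4 purely imaginary of modulus 6r^4; then |sin(−6z^4 + 3)| grows like e^{6r^4}/2, so ρ ≥ 4. Hence ρ = 4.
Therefore ρ = 4.

Order ρ = 4.


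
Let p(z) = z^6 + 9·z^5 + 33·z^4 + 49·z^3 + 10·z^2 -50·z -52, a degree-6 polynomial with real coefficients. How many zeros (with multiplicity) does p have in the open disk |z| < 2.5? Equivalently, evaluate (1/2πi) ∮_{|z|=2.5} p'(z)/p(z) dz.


The zeros of p are: -2, 1, (-3 + 2i), (-3 - 2i), (-1 + 1i), (-1 - 1i).
Their magnitudes are: 2, 1, 3.606, 3.606, 1.414, 1.414.
Zeros with |z| < R = 2.5: -2, 1, (-1 + 1i), (-1 - 1i).
Count = 4.
By the argument principle, (1/2πi) ∮_{|z|=R} p'(z)/p(z) dz equals exactly this count.

Number of zeros inside |z| < 2.5: 4.


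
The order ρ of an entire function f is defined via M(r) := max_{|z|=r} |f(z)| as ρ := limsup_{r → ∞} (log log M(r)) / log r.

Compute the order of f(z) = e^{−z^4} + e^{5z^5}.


Each summand is entire of order 4 and 5 respectively (as in the single-exponential case). The order of a sum is at most the max of the orders, so ρ ≤ 5. For the lower bound: on |z|=r choose arg z so that 5z^5 is real positive; then |e^{5z^5}| = e^{5r^5} while |e^{-1z^4}| ≤ e^{1r^4} = o(e^{5r^5}). So |f| ≥ e^{5r^5}(1 − o(1)) and ρ ≥ 5. Hence ρ = max(4, 5) = 5.
Therefore ρ = 5.

Order ρ = 5.


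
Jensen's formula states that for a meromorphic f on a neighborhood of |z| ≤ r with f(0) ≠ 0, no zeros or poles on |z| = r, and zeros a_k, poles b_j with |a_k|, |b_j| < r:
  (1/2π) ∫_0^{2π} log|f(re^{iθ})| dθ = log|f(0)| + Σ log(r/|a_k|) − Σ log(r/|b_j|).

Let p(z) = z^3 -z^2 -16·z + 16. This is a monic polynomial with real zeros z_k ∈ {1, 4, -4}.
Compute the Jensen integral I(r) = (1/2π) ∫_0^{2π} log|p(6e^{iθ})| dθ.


Zeros: -4, 1, 4; r = 6.
Inside |z| < r: -4, 1, 4. Outside (|z| ≥ r): ∅.
p(0) = 16, so log|p(0)| = log(16) = 2.7726.
Apply Jensen: I(r) = log|p(0)| + Σ_k log(r/|z_k|), summed over zeros inside |z| < r.
  log(r/|z_k|) for z_k = 1: log(6/1) = 1.7918
  log(r/|z_k|) for z_k = 4: log(6/4) = 0.4055
  log(r/|z_k|) for z_k = -4: log(6/4) = 0.4055
Sum over inside zeros: 2.6027.
I(r) = log|p(0)| + (inside sum) = 2.7726 + 2.6027 = 5.3753.
Closed form (all zeros inside, monic): I(r) = n·log(r) = 3·log(6) = 5.3753. ✓

I(r) ≈ 5.3753.


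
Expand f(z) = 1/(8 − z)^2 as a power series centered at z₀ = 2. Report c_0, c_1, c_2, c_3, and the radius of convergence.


Let w = z − z₀, so z = z₀ + w.
Then 8 − z = 8 − (z₀ + w) = (8 − z₀) − w = 6 − w.
f(z) = 1/(6 − w)^2 = (1/(6)^2) · (1 − w/(6))^{−2}.
By the binomial series (1−u)^{−2} = Σ_{n≥0} C(n+1, 1) u^n for |u|<1, with u = w/(6):
  c_n = C(n+1, 1) / (6)^(n+2).
  c_0 = 1/(6)^2 = 1/36.
  c_1 = 2/(6)^3 = 1/108.
  c_2 = 3/(6)^4 = 1/432.
  c_3 = 4/(6)^5 = 1/1944.
The series is valid for |w/d| < 1, i.e. |z − z₀| < |d|.
Radius of convergence: R = |8 − z₀| = |6| = 6 (distance from z₀ to the singularity z = 8).

c_0 = 1/36, c_1 = 1/108, c_2 = 1/432, c_3 = 1/1944; R = 6.


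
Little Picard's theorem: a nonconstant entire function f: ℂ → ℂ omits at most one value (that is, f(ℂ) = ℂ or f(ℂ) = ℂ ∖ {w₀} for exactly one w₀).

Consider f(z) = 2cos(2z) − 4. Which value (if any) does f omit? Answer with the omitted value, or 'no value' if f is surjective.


Little Picard bounds the complement of f(ℂ) to at most one point.
cos is entire and surjective onto ℂ: for every w ∈ ℂ, cos(ζ) = w has a solution ζ ∈ ℂ (e.g., via the complex inverse arccos). With ζ = 2z this gives z = ζ/(2). Then 2·cos(2z) takes every value in 2·ℂ = ℂ, and adding -4 is a bijection of ℂ. So f is surjective and omits no value. (Note: only on the real line is cos bounded by [−1, 1].)

Omitted value: no value.


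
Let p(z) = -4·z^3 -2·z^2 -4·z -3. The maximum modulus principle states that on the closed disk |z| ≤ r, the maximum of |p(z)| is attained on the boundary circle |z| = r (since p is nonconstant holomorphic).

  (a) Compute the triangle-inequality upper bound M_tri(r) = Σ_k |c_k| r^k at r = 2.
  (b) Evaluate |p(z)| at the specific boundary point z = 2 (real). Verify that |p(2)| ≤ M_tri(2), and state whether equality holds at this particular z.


Coefficients: c_0 = -3, c_1 = -4, c_2 = -2, c_3 = -4. Radius r = 2.
Part (a). Triangle bound: M_tri(r) = Σ_k |c_k| r^k
  = |-3|·2^0 + |-4|·2^1 + |-2|·2^2 + |-4|·2^3
  = 3 + 8 + 8 + 32 = 51.
This bounds M(r) := max_{|z|=r} |p(z)| from above; equality holds iff all terms c_k z^k can be made to align in phase at a single z on |z|=r.
Part (b). At z = 2 (real, on the circle |z| = r):
  p(2) = (-3)·2^0 + (-4)·2^1 + (-2)·2^2 + (-4)·2^3 = -51.
  |p(2)| = 51.
Since all nonzero coefficients share the same sign, |p(2)| = 51 = M_tri(2); the triangle bound is attained at z = 2, so in fact M(r) = 51.

M_tri(2) = 51; |p(2)| = 51; equality at z=2: yes.


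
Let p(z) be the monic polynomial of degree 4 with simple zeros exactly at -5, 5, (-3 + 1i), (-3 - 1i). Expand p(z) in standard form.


The polynomial is p(z) = ∏_{α ∈ S} (z − α), where S = {-5, 5, (-3 + 1i), (-3 - 1i)}.
Expanding the product yields: p(z) = z^4 + 6·z^3 -15·z^2 -150·z -250.
Note conjugate pairs combine to real quadratics: (z − (-3+1i))(z − (-3−1i)) = z² + 6z + 10.
The resulting polynomial has degree 4 and real coefficients as required.

p(z) = z^4 + 6·z^3 -15·z^2 -150·z -250.


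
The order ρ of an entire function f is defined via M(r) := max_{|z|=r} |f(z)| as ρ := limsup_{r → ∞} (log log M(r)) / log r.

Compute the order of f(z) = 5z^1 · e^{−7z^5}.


M(r) = max_{|z|=r} |5|·|z|^1·|e^{−7z^5}| = 5·r^1 · e^{7r^5} (the factors attain their maxima compatibly on |z|=r). Then log M(r) = log 5 + 1·log r + 7r^5, dominated by the last term, so log log M(r) ~ 5·log r. The polynomial factor 5z^1 contributes only a log r term and does not affect the order. ρ = 5.
Therefore ρ = 5.

Order ρ = 5.


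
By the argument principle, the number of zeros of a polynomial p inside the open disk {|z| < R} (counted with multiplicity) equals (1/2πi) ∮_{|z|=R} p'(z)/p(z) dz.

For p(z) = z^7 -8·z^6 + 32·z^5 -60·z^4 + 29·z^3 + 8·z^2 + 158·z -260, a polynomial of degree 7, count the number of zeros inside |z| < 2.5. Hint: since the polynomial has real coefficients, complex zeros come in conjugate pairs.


The zeros of p are: (2 + 3i), (2 - 3i), 2, (2 + 1i), (2 - 1i), (-1 + 1i), (-1 - 1i).
Their magnitudes are: 3.606, 3.606, 2, 2.236, 2.236, 1.414, 1.414.
Zeros with |z| < R = 2.5: 2, (2 + 1i), (2 - 1i), (-1 + 1i), (-1 - 1i).
Count = 5.
By the argument principle, (1/2πi) ∮_{|z|=R} p'(z)/p(z) dz equals exactly this count.

Number of zeros inside |z| < 2.5: 5.


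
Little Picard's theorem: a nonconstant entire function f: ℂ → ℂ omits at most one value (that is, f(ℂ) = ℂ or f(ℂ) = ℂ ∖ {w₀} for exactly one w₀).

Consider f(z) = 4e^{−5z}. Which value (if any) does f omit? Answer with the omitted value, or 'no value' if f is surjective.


Little Picard bounds the complement of f(ℂ) to at most one point.
e^{−5z} is never zero on ℂ, so 4·e^{−5z} takes every value in ℂ ∖ {0}. Adding 0 shifts the range to ℂ ∖ {0}. Thus f omits exactly the value 0.

Omitted value: 0.


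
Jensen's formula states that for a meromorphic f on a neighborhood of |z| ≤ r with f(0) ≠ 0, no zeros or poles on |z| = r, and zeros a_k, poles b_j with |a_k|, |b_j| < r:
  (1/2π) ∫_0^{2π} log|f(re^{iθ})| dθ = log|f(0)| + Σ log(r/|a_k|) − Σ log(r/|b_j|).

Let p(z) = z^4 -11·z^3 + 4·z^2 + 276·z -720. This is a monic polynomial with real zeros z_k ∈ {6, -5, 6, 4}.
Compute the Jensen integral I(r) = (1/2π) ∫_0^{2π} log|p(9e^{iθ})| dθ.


Zeros: -5, 4, 6, 6; r = 9.
Inside |z| < r: -5, 4, 6, 6. Outside (|z| ≥ r): ∅.
p(0) = -720, so log|p(0)| = log(720) = 6.5793.
Apply Jensen: I(r) = log|p(0)| + Σ_k log(r/|z_k|), summed over zeros inside |z| < r.
  log(r/|z_k|) for z_k = 6: log(9/6) = 0.4055
  log(r/|z_k|) for z_k = -5: log(9/5) = 0.5878
  log(r/|z_k|) for z_k = 6: log(9/6) = 0.4055
  log(r/|z_k|) for z_k = 4: log(9/4) = 0.8109
Sum over inside zeros: 2.2096.
I(r) = log|p(0)| + (inside sum) = 6.5793 + 2.2096 = 8.7889.
Closed form (all zeros inside, monic): I(r) = n·log(r) = 4·log(9) = 8.7889. ✓

I(r) ≈ 8.7889.


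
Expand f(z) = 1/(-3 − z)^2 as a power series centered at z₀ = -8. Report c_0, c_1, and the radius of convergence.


Let w = z − z₀, so z = z₀ + w.
Then -3 − z = -3 − (z₀ + w) = (-3 − z₀) − w = 5 − w.
f(z) = 1/(5 − w)^2 = (1/(5)^2) · (1 − w/(5))^{−2}.
By the binomial series (1−u)^{−2} = Σ_{n≥0} C(n+1, 1) u^n for |u|<1, with u = w/(5):
  c_n = C(n+1, 1) / (5)^(n+2).
  c_0 = 1/(5)^2 = 1/25.
  c_1 = 2/(5)^3 = 2/125.
The series is valid for |w/d| < 1, i.e. |z − z₀| < |d|.
Radius of convergence: R = |-3 − z₀| = |5| = 5 (distance from z₀ to the singularity z = -3).

c_0 = 1/25, c_1 = 2/125; R = 5.


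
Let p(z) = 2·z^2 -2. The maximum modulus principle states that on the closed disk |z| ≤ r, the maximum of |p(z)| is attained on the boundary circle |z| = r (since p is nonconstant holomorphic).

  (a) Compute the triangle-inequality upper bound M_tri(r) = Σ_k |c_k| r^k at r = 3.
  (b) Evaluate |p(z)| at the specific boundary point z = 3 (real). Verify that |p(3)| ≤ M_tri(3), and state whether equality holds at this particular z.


Coefficients: c_0 = -2, c_1 = 0, c_2 = 2. Radius r = 3.
Part (a). Triangle bound: M_tri(r) = Σ_k |c_k| r^k
  = |-2|·3^0 + |0|·3^1 + |2|·3^2
  = 2 + 0 + 18 = 20.
This bounds M(r) := max_{|z|=r} |p(z)| from above; equality holds iff all terms c_k z^k can be made to align in phase at a single z on |z|=r.
Part (b). At z = 3 (real, on the circle |z| = r):
  p(3) = (-2)·3^0 + (0)·3^1 + (2)·3^2 = 16.
  |p(3)| = 16.
Check: |p(3)| = 16 ≤ 20 = M_tri(3). ✓ Equality does not hold at z = 3 (the coefficients have mixed signs, so the terms do not all align in phase there).

M_tri(3) = 20; |p(3)| = 16; equality at z=3: no.


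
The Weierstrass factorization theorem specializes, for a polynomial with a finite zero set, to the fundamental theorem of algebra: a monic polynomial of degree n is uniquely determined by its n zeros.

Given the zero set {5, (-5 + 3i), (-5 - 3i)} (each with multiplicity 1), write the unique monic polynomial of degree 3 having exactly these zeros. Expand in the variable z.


The polynomial is p(z) = ∏_{α ∈ S} (z − α), where S = {5, (-5 + 3i), (-5 - 3i)}.
Expanding the product yields: p(z) = z^3 + 5·z^2 -16·z -170.
Note conjugate pairs combine to real quadratics: (z − (-5+3i))(z − (-5−3i)) = z² + 10z + 34.
The resulting polynomial has degree 3 and real coefficients as required.

p(z) = z^3 + 5·z^2 -16·z -170.


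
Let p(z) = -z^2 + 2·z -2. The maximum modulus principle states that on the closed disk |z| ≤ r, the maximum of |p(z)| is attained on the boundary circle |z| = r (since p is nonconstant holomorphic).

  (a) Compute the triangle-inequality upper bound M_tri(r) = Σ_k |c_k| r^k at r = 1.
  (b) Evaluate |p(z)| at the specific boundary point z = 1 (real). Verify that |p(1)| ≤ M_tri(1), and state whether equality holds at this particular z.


Coefficients: c_0 = -2, c_1 = 2, c_2 = -1. Radius r = 1.
Part (a). Triangle bound: M_tri(r) = Σ_k |c_k| r^k
  = |-2|·1^0 + |2|·1^1 + |-1|·1^2
  = 2 + 2 + 1 = 5.
This bounds M(r) := max_{|z|=r} |p(z)| from above; equality holds iff all terms c_k z^k can be made to align in phase at a single z on |z|=r.
Part (b). At z = 1 (real, on the circle |z| = r):
  p(1) = (-2)·1^0 + (2)·1^1 + (-1)·1^2 = -1.
  |p(1)| = 1.
Check: |p(1)| = 1 ≤ 5 = M_tri(1). ✓ Equality does not hold at z = 1 (the coefficients have mixed signs, so the terms do not all align in phase there).

M_tri(1) = 5; |p(1)| = 1; equality at z=1: no.


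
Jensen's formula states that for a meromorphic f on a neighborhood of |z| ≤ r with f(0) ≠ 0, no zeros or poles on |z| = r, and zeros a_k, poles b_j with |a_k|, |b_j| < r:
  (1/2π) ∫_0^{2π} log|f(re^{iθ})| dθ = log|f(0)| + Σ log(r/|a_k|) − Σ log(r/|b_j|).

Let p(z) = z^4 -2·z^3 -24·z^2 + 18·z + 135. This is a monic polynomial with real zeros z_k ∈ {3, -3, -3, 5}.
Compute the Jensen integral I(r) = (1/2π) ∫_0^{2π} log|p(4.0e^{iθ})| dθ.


Zeros: -3, -3, 3, 5; r = 4.0.
Inside |z| < r: -3, -3, 3. Outside (|z| ≥ r): 5.
p(0) = 135, so log|p(0)| = log(135) = 4.9053.
Apply Jensen: I(r) = log|p(0)| + Σ_k log(r/|z_k|), summed over zeros inside |z| < r.
  log(r/|z_k|) for z_k = 3: log(4.0/3) = 0.2877
  log(r/|z_k|) for z_k = -3: log(4.0/3) = 0.2877
  log(r/|z_k|) for z_k = -3: log(4.0/3) = 0.2877
  Outside zeros (5) contribute nothing to the Jensen sum.
Sum over inside zeros: 0.8630.
I(r) = log|p(0)| + (inside sum) = 4.9053 + 0.8630 = 5.7683.
Note: since some zeros are outside |z| ≤ r, the simplified n·log(r) form does NOT apply — only the inside zeros contribute.

I(r) ≈ 5.7683.


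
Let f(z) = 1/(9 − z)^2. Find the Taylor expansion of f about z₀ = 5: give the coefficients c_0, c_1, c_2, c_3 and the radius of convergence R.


Let w = z − z₀, so z = z₀ + w.
Then 9 − z = 9 − (z₀ + w) = (9 − z₀) − w = 4 − w.
f(z) = 1/(4 − w)^2 = (1/(4)^2) · (1 − w/(4))^{−2}.
By the binomial series (1−u)^{−2} = Σ_{n≥0} C(n+1, 1) u^n for |u|<1, with u = w/(4):
  c_n = C(n+1, 1) / (4)^(n+2).
  c_0 = 1/(4)^2 = 1/16.
  c_1 = 2/(4)^3 = 1/32.
  c_2 = 3/(4)^4 = 3/256.
  c_3 = 4/(4)^5 = 1/256.
The series is valid for |w/d| < 1, i.e. |z − z₀| < |d|.
Radius of convergence: R = |9 − z₀| = |4| = 4 (distance from z₀ to the singularity z = 9).

c_0 = 1/16, c_1 = 1/32, c_2 = 3/256, c_3 = 1/256; R = 4.


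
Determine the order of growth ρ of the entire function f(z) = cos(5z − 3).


cos(w) is a linear combination of e^{iw} and e^{−iw} (or e^w, e^{−w} in the hyperbolic case), so |cos(w)| ≤ e^{|w|}. With w = 5z − 3, |w| ≤ 5|z| + 3 = 5r + 3 on |z| = r, giving M(r) ≤ e^{5r + 3}, so ρ ≤ 1. On a suitable ray (z = it for sin/cos; z = t for sinh/cosh, t real → ∞), |cos(5z − 3)| grows like e^{5|t|}/2, so ρ ≥ 1. Hence ρ = 1.
Therefore ρ = 1.

Order ρ = 1.


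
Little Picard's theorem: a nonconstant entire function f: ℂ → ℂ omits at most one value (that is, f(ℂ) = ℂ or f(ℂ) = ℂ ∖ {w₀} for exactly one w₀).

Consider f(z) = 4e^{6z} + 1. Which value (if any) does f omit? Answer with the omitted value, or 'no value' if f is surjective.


Little Picard bounds the complement of f(ℂ) to at most one point.
e^{6z} is never zero on ℂ, so 4·e^{6z} takes every value in ℂ ∖ {0}. Adding 1 shifts the range to ℂ ∖ {1}. Thus f omits exactly the value 1.

Omitted value: 1.


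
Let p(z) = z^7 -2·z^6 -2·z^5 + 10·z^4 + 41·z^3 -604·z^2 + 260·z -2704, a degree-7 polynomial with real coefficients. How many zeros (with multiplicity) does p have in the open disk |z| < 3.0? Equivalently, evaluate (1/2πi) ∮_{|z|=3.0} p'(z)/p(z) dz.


The zeros of p are: (0 + 2i), (0 - 2i), (2 + 3i), (2 - 3i), 4, (-3 + 2i), (-3 - 2i).
Their magnitudes are: 2, 2, 3.606, 3.606, 4, 3.606, 3.606.
Zeros with |z| < R = 3.0: (0 + 2i), (0 - 2i).
Count = 2.
By the argument principle, (1/2πi) ∮_{|z|=R} p'(z)/p(z) dz equals exactly this count.

Number of zeros inside |z| < 3.0: 2.


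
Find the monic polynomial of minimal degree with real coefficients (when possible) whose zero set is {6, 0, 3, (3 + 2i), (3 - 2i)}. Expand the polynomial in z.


The polynomial is p(z) = ∏_{α ∈ S} (z − α), where S = {6, 0, 3, (3 + 2i), (3 - 2i)}.
Expanding the product yields: p(z) = z^5 -15·z^4 + 85·z^3 -225·z^2 + 234·z.
Note conjugate pairs combine to real quadratics: (z − (3+2i))(z − (3−2i)) = z² − 6z + 13.
The resulting polynomial has degree 5 and real coefficients as required.

p(z) = z^5 -15·z^4 + 85·z^3 -225·z^2 + 234·z.


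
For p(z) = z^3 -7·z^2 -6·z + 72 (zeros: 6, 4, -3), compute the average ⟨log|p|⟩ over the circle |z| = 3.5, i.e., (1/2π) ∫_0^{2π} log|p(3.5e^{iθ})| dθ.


Zeros: -3, 4, 6; r = 3.5.
Inside |z| < r: -3. Outside (|z| ≥ r): 4, 6.
p(0) = 72, so log|p(0)| = log(72) = 4.2767.
Apply Jensen: I(r) = log|p(0)| + Σ_k log(r/|z_k|), summed over zeros inside |z| < r.
  log(r/|z_k|) for z_k = -3: log(3.5/3) = 0.1542
  Outside zeros (4, 6) contribute nothing to the Jensen sum.
Sum over inside zeros: 0.1542.
I(r) = log|p(0)| + (inside sum) = 4.2767 + 0.1542 = 4.4308.
Note: since some zeros are outside |z| ≤ r, the simplified n·log(r) form does NOT apply — only the inside zeros contribute.

I(r) ≈ 4.4308.


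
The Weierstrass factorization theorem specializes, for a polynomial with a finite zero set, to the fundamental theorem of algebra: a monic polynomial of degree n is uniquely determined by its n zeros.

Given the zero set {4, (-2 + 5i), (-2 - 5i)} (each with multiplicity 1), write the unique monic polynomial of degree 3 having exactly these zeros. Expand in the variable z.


The polynomial is p(z) = ∏_{α ∈ S} (z − α), where S = {4, (-2 + 5i), (-2 - 5i)}.
Expanding the product yields: p(z) = z^3 + 13·z -116.
Note conjugate pairs combine to real quadratics: (z − (-2+5i))(z − (-2−5i)) = z² + 4z + 29.
The resulting polynomial has degree 3 and real coefficients as required.

p(z) = z^3 + 13·z -116.


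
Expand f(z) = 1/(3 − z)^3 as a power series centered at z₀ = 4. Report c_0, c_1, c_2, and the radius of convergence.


Let w = z − z₀, so z = z₀ + w.
Then 3 − z = 3 − (z₀ + w) = (3 − z₀) − w = -1 − w.
f(z) = 1/(-1 − w)^3 = (1/(-1)^3) · (1 − w/(-1))^{−3}.
By the binomial series (1−u)^{−3} = Σ_{n≥0} C(n+2, 2) u^n for |u|<1, with u = w/(-1):
  c_n = C(n+2, 2) / (-1)^(n+3).
  c_0 = 1/(-1)^3 = -1.
  c_1 = 3/(-1)^4 = 3.
  c_2 = 6/(-1)^5 = -6.
The series is valid for |w/d| < 1, i.e. |z − z₀| < |d|.
Radius of convergence: R = |3 − z₀| = |-1| = 1 (distance from z₀ to the singularity z = 3).

c_0 = -1, c_1 = 3, c_2 = -6; R = 1.


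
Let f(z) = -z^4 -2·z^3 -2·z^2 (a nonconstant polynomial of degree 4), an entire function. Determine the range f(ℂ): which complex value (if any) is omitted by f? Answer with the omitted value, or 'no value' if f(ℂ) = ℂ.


Little Picard bounds the complement of f(ℂ) to at most one point.
For every w ∈ ℂ, the equation p(z) − w = 0 is a nonconstant polynomial in z and hence has at least one root by the fundamental theorem of algebra. So p is surjective onto ℂ, omitting no value.

Omitted value: no value.


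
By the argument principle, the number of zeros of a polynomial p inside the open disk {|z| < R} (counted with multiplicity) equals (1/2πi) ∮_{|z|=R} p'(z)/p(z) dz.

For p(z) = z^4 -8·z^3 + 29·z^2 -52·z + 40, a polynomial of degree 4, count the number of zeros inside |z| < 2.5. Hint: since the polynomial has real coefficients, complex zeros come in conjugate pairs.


The zeros of p are: (2 + 2i), (2 - 2i), (2 + 1i), (2 - 1i).
Their magnitudes are: 2.828, 2.828, 2.236, 2.236.
Zeros with |z| < R = 2.5: (2 + 1i), (2 - 1i).
Count = 2.
By the argument principle, (1/2πi) ∮_{|z|=R} p'(z)/p(z) dz equals exactly this count.

Number of zeros inside |z| < 2.5: 2.


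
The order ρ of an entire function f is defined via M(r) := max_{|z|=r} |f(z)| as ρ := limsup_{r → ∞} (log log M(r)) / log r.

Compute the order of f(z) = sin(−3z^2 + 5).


Write sin(w) = (e^{iw} ± e^{−iw})/(2 or 2i), so |sin(w)| ≤ e^{|w|}. With w = −3z^2 + 5, |w| ≤ 3r^2 + 5 on |z|=r, giving M(r) ≤ e^{3r^2 + 5} and ρ ≤ 2. For the lower bound, choose z on |z|=r with -3z^2 purely imaginary of modulus 3r^2; then |sin(−3z^2 + 5)| grows like e^{3r^2}/2, so ρ ≥ 2. Hence ρ = 2.
Therefore ρ = 2.

Order ρ = 2.


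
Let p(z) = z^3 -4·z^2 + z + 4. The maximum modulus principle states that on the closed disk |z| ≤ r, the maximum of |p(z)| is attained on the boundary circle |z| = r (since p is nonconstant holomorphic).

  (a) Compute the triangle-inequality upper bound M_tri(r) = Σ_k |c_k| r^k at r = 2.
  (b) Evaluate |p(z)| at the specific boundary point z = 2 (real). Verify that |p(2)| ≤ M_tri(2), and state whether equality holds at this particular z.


Coefficients: c_0 = 4, c_1 = 1, c_2 = -4, c_3 = 1. Radius r = 2.
Part (a). Triangle bound: M_tri(r) = Σ_k |c_k| r^k
  = |4|·2^0 + |1|·2^1 + |-4|·2^2 + |1|·2^3
  = 4 + 2 + 16 + 8 = 30.
This bounds M(r) := max_{|z|=r} |p(z)| from above; equality holds iff all terms c_k z^k can be made to align in phase at a single z on |z|=r.
Part (b). At z = 2 (real, on the circle |z| = r):
  p(2) = (4)·2^0 + (1)·2^1 + (-4)·2^2 + (1)·2^3 = -2.
  |p(2)| = 2.
Check: |p(2)| = 2 ≤ 30 = M_tri(2). ✓ Equality does not hold at z = 2 (the coefficients have mixed signs, so the terms do not all align in phase there).

M_tri(2) = 30; |p(2)| = 2; equality at z=2: no.


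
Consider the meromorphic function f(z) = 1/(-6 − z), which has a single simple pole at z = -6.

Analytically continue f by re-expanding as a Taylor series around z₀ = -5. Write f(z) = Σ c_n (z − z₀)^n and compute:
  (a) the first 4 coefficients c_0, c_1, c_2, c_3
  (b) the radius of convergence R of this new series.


Let w = z − z₀, so z = z₀ + w.
Then -6 − z = -6 − (z₀ + w) = (-6 − z₀) − w = -1 − w.
f(z) = 1/(-1 − w) = (1/(-1)) · 1/(1 − w/(-1)) = Σ_{n≥0} w^n / (-1)^(n+1).
So c_n = 1/(-1)^(n+1):
  c_0 = 1/(-1)^1 = -1.
  c_1 = 1/(-1)^2 = 1.
  c_2 = 1/(-1)^3 = -1.
  c_3 = 1/(-1)^4 = 1.
The series is valid for |w/d| < 1, i.e. |z − z₀| < |d|.
Radius of convergence: R = |-6 − z₀| = |-1| = 1 (distance from z₀ to the singularity z = -6).

c_0 = -1, c_1 = 1, c_2 = -1, c_3 = 1; R = 1.


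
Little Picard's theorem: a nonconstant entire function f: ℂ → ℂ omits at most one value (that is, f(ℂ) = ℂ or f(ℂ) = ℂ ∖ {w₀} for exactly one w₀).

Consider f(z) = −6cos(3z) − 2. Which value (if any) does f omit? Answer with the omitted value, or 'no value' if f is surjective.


Little Picard bounds the complement of f(ℂ) to at most one point.
cos is entire and surjective onto ℂ: for every w ∈ ℂ, cos(ζ) = w has a solution ζ ∈ ℂ (e.g., via the complex inverse arccos). With ζ = 3z this gives z = ζ/(3). Then -6·cos(3z) takes every value in -6·ℂ = ℂ, and adding -2 is a bijection of ℂ. So f is surjective and omits no value. (Note: only on the real line is cos bounded by [−1, 1].)

Omitted value: no value.


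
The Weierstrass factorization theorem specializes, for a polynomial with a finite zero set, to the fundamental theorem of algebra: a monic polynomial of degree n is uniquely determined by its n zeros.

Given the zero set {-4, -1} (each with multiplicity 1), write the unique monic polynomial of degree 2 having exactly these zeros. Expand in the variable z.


The polynomial is p(z) = ∏_{α ∈ S} (z − α), where S = {-4, -1}.
Expanding the product yields: p(z) = z^2 + 5·z + 4.
The resulting polynomial has degree 2 and real coefficients as required.

p(z) = z^2 + 5·z + 4.


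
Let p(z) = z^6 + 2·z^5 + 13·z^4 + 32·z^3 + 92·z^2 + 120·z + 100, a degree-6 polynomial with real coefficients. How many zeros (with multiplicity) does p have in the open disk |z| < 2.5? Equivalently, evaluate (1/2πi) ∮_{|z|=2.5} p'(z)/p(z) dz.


The zeros of p are: (-1 + 1i), (-1 - 1i), (1 + 3i), (1 - 3i), (-1 + 2i), (-1 - 2i).
Their magnitudes are: 1.414, 1.414, 3.162, 3.162, 2.236, 2.236.
Zeros with |z| < R = 2.5: (-1 + 1i), (-1 - 1i), (-1 + 2i), (-1 - 2i).
Count = 4.
By the argument principle, (1/2πi) ∮_{|z|=R} p'(z)/p(z) dz equals exactly this count.

Number of zeros inside |z| < 2.5: 4.


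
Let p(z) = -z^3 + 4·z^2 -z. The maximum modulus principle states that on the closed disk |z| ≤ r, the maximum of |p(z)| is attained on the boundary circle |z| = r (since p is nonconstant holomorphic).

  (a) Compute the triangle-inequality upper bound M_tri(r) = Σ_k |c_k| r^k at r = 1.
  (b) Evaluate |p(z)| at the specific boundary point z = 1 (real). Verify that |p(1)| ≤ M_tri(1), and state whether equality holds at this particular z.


Coefficients: c_0 = 0, c_1 = -1, c_2 = 4, c_3 = -1. Radius r = 1.
Part (a). Triangle bound: M_tri(r) = Σ_k |c_k| r^k
  = |0|·1^0 + |-1|·1^1 + |4|·1^2 + |-1|·1^3
  = 0 + 1 + 4 + 1 = 6.
This bounds M(r) := max_{|z|=r} |p(z)| from above; equality holds iff all terms c_k z^k can be made to align in phase at a single z on |z|=r.
Part (b). At z = 1 (real, on the circle |z| = r):
  p(1) = (0)·1^0 + (-1)·1^1 + (4)·1^2 + (-1)·1^3 = 2.
  |p(1)| = 2.
Check: |p(1)| = 2 ≤ 6 = M_tri(1). ✓ Equality does not hold at z = 1 (the coefficients have mixed signs, so the terms do not all align in phase there).

M_tri(1) = 6; |p(1)| = 2; equality at z=1: no.


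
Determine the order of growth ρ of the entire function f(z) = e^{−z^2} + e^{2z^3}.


Each summand is entire of order 2 and 3 respectively (as in the single-exponential case). The order of a sum is at most the max of the orders, so ρ ≤ 3. For the lower bound: on |z|=r choose arg z so that 2z^3 is real positive; then |e^{2z^3}| = e^{2r^3} while |e^{-1z^2}| ≤ e^{1r^2} = o(e^{2r^3}). So |f| ≥ e^{2r^3}(1 − o(1)) and ρ ≥ 3. Hence ρ = max(2, 3) = 3.
Therefore ρ = 3.

Order ρ = 3.


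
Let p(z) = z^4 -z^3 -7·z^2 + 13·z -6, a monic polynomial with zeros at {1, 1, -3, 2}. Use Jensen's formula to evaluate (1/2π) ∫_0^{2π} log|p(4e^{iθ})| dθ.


Zeros: -3, 1, 1, 2; r = 4.
Inside |z| < r: -3, 1, 1, 2. Outside (|z| ≥ r): ∅.
p(0) = -6, so log|p(0)| = log(6) = 1.7918.
Apply Jensen: I(r) = log|p(0)| + Σ_k log(r/|z_k|), summed over zeros inside |z| < r.
  log(r/|z_k|) for z_k = 1: log(4/1) = 1.3863
  log(r/|z_k|) for z_k = 1: log(4/1) = 1.3863
  log(r/|z_k|) for z_k = -3: log(4/3) = 0.2877
  log(r/|z_k|) for z_k = 2: log(4/2) = 0.6931
Sum over inside zeros: 3.7534.
I(r) = log|p(0)| + (inside sum) = 1.7918 + 3.7534 = 5.5452.
Closed form (all zeros inside, monic): I(r) = n·log(r) = 4·log(4) = 5.5452. ✓

I(r) ≈ 5.5452.


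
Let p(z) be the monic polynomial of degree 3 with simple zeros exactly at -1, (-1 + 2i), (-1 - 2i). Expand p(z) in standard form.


The polynomial is p(z) = ∏_{α ∈ S} (z − α), where S = {-1, (-1 + 2i), (-1 - 2i)}.
Expanding the product yields: p(z) = z^3 + 3·z^2 + 7·z + 5.
Note conjugate pairs combine to real quadratics: (z − (-1+2i))(z − (-1−2i)) = z² + 2z + 5.
The resulting polynomial has degree 3 and real coefficients as required.

p(z) = z^3 + 3·z^2 + 7·z + 5.


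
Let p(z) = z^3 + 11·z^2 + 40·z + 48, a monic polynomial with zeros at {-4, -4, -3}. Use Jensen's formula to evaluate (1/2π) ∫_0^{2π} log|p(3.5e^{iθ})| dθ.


Zeros: -4, -4, -3; r = 3.5.
Inside |z| < r: -3. Outside (|z| ≥ r): -4, -4.
p(0) = 48, so log|p(0)| = log(48) = 3.8712.
Apply Jensen: I(r) = log|p(0)| + Σ_k log(r/|z_k|), summed over zeros inside |z| < r.
  log(r/|z_k|) for z_k = -3: log(3.5/3) = 0.1542
  Outside zeros (-4, -4) contribute nothing to the Jensen sum.
Sum over inside zeros: 0.1542.
I(r) = log|p(0)| + (inside sum) = 3.8712 + 0.1542 = 4.0254.
Note: since some zeros are outside |z| ≤ r, the simplified n·log(r) form does NOT apply — only the inside zeros contribute.

I(r) ≈ 4.0254.


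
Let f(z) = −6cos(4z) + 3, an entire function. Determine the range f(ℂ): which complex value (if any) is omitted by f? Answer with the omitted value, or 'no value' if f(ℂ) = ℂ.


Little Picard bounds the complement of f(ℂ) to at most one point.
cos is entire and surjective onto ℂ: for every w ∈ ℂ, cos(ζ) = w has a solution ζ ∈ ℂ (e.g., via the complex inverse arccos). With ζ = 4z this gives z = ζ/(4). Then -6·cos(4z) takes every value in -6·ℂ = ℂ, and adding 3 is a bijection of ℂ. So f is surjective and omits no value. (Note: only on the real line is cos bounded by [−1, 1].)

Omitted value: no value.


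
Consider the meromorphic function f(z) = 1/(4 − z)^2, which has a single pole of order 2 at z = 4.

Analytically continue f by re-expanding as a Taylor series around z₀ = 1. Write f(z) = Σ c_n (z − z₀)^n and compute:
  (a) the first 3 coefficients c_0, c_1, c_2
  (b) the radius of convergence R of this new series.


Let w = z − z₀, so z = z₀ + w.
Then 4 − z = 4 − (z₀ + w) = (4 − z₀) − w = 3 − w.
f(z) = 1/(3 − w)^2 = (1/(3)^2) · (1 − w/(3))^{−2}.
By the binomial series (1−u)^{−2} = Σ_{n≥0} C(n+1, 1) u^n for |u|<1, with u = w/(3):
  c_n = C(n+1, 1) / (3)^(n+2).
  c_0 = 1/(3)^2 = 1/9.
  c_1 = 2/(3)^3 = 2/27.
  c_2 = 3/(3)^4 = 1/27.
The series is valid for |w/d| < 1, i.e. |z − z₀| < |d|.
Radius of convergence: R = |4 − z₀| = |3| = 3 (distance from z₀ to the singularity z = 4).

c_0 = 1/9, c_1 = 2/27, c_2 = 1/27; R = 3.


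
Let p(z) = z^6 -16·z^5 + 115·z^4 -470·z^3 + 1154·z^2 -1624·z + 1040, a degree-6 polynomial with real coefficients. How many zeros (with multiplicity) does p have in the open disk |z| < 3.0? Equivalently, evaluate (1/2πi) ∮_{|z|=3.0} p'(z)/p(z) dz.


The zeros of p are: (3 + 2i), (3 - 2i), (3 + 1i), (3 - 1i), (2 + 2i), (2 - 2i).
Their magnitudes are: 3.606, 3.606, 3.162, 3.162, 2.828, 2.828.
Zeros with |z| < R = 3.0: (2 + 2i), (2 - 2i).
Count = 2.
By the argument principle, (1/2πi) ∮_{|z|=R} p'(z)/p(z) dz equals exactly this count.

Number of zeros inside |z| < 3.0: 2.


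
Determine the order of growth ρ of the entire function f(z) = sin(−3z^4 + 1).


Write sin(w) = (e^{iw} ± e^{−iw})/(2 or 2i), so |sin(w)| ≤ e^{|w|}. With w = −3z^4 + 1, |w| ≤ 3r^4 + 1 on |z|=r, giving M(r) ≤ e^{3r^4 + 1} and ρ ≤ 4. For the lower bound, choose z on |z|=r with -3z^4 purely imaginary of modulus 3r^4; then |sin(−3z^4 + 1)| grows like e^{3r^4}/2, so ρ ≥ 4. Hence ρ = 4.
Therefore ρ = 4.

Order ρ = 4.


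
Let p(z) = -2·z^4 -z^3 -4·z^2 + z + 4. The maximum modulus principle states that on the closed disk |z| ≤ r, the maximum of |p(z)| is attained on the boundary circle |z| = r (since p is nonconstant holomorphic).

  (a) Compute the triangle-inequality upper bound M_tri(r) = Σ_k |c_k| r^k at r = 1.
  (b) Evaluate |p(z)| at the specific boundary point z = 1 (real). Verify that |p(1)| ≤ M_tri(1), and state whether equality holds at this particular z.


Coefficients: c_0 = 4, c_1 = 1, c_2 = -4, c_3 = -1, c_4 = -2. Radius r = 1.
Part (a). Triangle bound: M_tri(r) = Σ_k |c_k| r^k
  = |4|·1^0 + |1|·1^1 + |-4|·1^2 + |-1|·1^3 + |-2|·1^4
  = 4 + 1 + 4 + 1 + 2 = 12.
This bounds M(r) := max_{|z|=r} |p(z)| from above; equality holds iff all terms c_k z^k can be made to align in phase at a single z on |z|=r.
Part (b). At z = 1 (real, on the circle |z| = r):
  p(1) = (4)·1^0 + (1)·1^1 + (-4)·1^2 + (-1)·1^3 + (-2)·1^4 = -2.
  |p(1)| = 2.
Check: |p(1)| = 2 ≤ 12 = M_tri(1). ✓ Equality does not hold at z = 1 (the coefficients have mixed signs, so the terms do not all align in phase there).

M_tri(1) = 12; |p(1)| = 2; equality at z=1: no.


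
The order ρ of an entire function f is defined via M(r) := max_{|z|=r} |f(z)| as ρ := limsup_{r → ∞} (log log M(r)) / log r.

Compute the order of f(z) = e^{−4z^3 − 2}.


|e^{−4z^3 − 2}| = e^{Re(-4·z^3) + -2} ≤ e^{4|z|^3 + -2} = e^{4r^3 + -2} on |z| = r, so ρ ≤ 3. Choosing z on |z|=r so that -4·z^3 is real positive (always possible by picking arg z appropriately) gives |f(z)| = e^{4r^3 + -2}, matching the bound. The additive constant -2 does not affect log log M(r) ~ 3·log r. Hence ρ = 3.
Therefore ρ = 3.

Order ρ = 3.


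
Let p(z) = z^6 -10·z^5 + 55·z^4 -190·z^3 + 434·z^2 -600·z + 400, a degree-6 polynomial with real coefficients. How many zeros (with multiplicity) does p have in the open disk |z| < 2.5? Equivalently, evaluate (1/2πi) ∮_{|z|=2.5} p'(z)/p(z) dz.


The zeros of p are: (1 + 3i), (1 - 3i), (2 + 1i), (2 - 1i), (2 + 2i), (2 - 2i).
Their magnitudes are: 3.162, 3.162, 2.236, 2.236, 2.828, 2.828.
Zeros with |z| < R = 2.5: (2 + 1i), (2 - 1i).
Count = 2.
By the argument principle, (1/2πi) ∮_{|z|=R} p'(z)/p(z) dz equals exactly this count.

Number of zeros inside |z| < 2.5: 2.


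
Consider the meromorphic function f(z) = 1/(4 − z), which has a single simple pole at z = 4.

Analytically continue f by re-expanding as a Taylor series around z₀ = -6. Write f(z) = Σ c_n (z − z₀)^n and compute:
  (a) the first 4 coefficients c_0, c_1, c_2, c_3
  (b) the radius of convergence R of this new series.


Let w = z − z₀, so z = z₀ + w.
Then 4 − z = 4 − (z₀ + w) = (4 − z₀) − w = 10 − w.
f(z) = 1/(10 − w) = (1/(10)) · 1/(1 − w/(10)) = Σ_{n≥0} w^n / (10)^(n+1).
So c_n = 1/(10)^(n+1):
  c_0 = 1/(10)^1 = 1/10.
  c_1 = 1/(10)^2 = 1/100.
  c_2 = 1/(10)^3 = 1/1000.
  c_3 = 1/(10)^4 = 1/10000.
The series is valid for |w/d| < 1, i.e. |z − z₀| < |d|.
Radius of convergence: R = |4 − z₀| = |10| = 10 (distance from z₀ to the singularity z = 4).

c_0 = 1/10, c_1 = 1/100, c_2 = 1/1000, c_3 = 1/10000; R = 10.


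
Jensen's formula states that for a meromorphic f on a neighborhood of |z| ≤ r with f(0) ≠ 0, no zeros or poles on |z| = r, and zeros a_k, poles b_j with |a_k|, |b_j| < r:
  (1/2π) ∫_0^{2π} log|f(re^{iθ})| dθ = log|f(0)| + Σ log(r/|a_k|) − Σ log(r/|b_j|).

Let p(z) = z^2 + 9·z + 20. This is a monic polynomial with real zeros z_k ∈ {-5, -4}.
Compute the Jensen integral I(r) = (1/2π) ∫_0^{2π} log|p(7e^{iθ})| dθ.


Zeros: -5, -4; r = 7.
Inside |z| < r: -5, -4. Outside (|z| ≥ r): ∅.
p(0) = 20, so log|p(0)| = log(20) = 2.9957.
Apply Jensen: I(r) = log|p(0)| + Σ_k log(r/|z_k|), summed over zeros inside |z| < r.
  log(r/|z_k|) for z_k = -5: log(7/5) = 0.3365
  log(r/|z_k|) for z_k = -4: log(7/4) = 0.5596
Sum over inside zeros: 0.8961.
I(r) = log|p(0)| + (inside sum) = 2.9957 + 0.8961 = 3.8918.
Closed form (all zeros inside, monic): I(r) = n·log(r) = 2·log(7) = 3.8918. ✓

I(r) ≈ 3.8918.


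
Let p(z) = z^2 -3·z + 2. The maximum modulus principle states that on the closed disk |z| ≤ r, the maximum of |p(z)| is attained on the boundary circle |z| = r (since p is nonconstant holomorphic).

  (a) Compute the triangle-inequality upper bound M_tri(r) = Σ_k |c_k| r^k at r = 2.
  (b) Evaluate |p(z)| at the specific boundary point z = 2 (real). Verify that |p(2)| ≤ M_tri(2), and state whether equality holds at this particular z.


Coefficients: c_0 = 2, c_1 = -3, c_2 = 1. Radius r = 2.
Part (a). Triangle bound: M_tri(r) = Σ_k |c_k| r^k
  = |2|·2^0 + |-3|·2^1 + |1|·2^2
  = 2 + 6 + 4 = 12.
This bounds M(r) := max_{|z|=r} |p(z)| from above; equality holds iff all terms c_k z^k can be made to align in phase at a single z on |z|=r.
Part (b). At z = 2 (real, on the circle |z| = r):
  p(2) = (2)·2^0 + (-3)·2^1 + (1)·2^2 = 0.
  |p(2)| = 0.
Check: |p(2)| = 0 ≤ 12 = M_tri(2). ✓ Equality does not hold at z = 2 (the coefficients have mixed signs, so the terms do not all align in phase there).

M_tri(2) = 12; |p(2)| = 0; equality at z=2: no.


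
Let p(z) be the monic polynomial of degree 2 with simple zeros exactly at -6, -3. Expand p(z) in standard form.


The polynomial is p(z) = ∏_{α ∈ S} (z − α), where S = {-6, -3}.
Expanding the product yields: p(z) = z^2 + 9·z + 18.
The resulting polynomial has degree 2 and real coefficients as required.

p(z) = z^2 + 9·z + 18.


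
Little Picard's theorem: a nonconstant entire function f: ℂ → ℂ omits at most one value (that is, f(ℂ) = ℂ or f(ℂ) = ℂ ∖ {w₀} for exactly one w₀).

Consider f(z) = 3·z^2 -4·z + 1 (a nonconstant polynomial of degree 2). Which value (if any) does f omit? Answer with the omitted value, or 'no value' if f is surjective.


Little Picard bounds the complement of f(ℂ) to at most one point.
For every w ∈ ℂ, the equation p(z) − w = 0 is a nonconstant polynomial in z and hence has at least one root by the fundamental theorem of algebra. So p is surjective onto ℂ, omitting no value.

Omitted value: no value.


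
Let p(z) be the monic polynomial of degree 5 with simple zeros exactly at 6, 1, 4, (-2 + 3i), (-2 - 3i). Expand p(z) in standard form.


The polynomial is p(z) = ∏_{α ∈ S} (z − α), where S = {6, 1, 4, (-2 + 3i), (-2 - 3i)}.
Expanding the product yields: p(z) = z^5 -7·z^4 + 3·z^3 -31·z^2 + 346·z -312.
Note conjugate pairs combine to real quadratics: (z − (-2+3i))(z − (-2−3i)) = z² + 4z + 13.
The resulting polynomial has degree 5 and real coefficients as required.

p(z) = z^5 -7·z^4 + 3·z^3 -31·z^2 + 346·z -312.


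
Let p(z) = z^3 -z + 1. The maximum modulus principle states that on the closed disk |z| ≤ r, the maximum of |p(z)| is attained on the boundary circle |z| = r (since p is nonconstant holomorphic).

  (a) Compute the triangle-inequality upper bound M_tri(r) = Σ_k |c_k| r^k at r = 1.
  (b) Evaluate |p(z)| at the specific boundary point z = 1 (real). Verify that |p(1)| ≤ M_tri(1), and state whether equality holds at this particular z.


Coefficients: c_0 = 1, c_1 = -1, c_2 = 0, c_3 = 1. Radius r = 1.
Part (a). Triangle bound: M_tri(r) = Σ_k |c_k| r^k
  = |1|·1^0 + |-1|·1^1 + |0|·1^2 + |1|·1^3
  = 1 + 1 + 0 + 1 = 3.
This bounds M(r) := max_{|z|=r} |p(z)| from above; equality holds iff all terms c_k z^k can be made to align in phase at a single z on |z|=r.
Part (b). At z = 1 (real, on the circle |z| = r):
  p(1) = (1)·1^0 + (-1)·1^1 + (0)·1^2 + (1)·1^3 = 1.
  |p(1)| = 1.
Check: |p(1)| = 1 ≤ 3 = M_tri(1). ✓ Equality does not hold at z = 1 (the coefficients have mixed signs, so the terms do not all align in phase there).

M_tri(1) = 3; |p(1)| = 1; equality at z=1: no.
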